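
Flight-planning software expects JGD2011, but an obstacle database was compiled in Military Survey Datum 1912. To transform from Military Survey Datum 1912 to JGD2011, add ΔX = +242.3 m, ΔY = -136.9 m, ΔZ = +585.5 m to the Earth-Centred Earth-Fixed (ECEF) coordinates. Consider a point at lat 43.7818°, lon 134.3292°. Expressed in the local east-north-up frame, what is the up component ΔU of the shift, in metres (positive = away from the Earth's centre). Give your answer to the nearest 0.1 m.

At φ = 43.7818°, λ = 134.3292°: sin φ = 0.691914, cos φ = 0.721980, sin λ = 0.715337, cos λ = -0.698780.
ΔU = cos φ cos λ·ΔX + cos φ sin λ·ΔY + sin φ·ΔZ = (0.721980)(-0.698780)(242.3) + (0.721980)(0.715337)(-136.9) + (0.691914)(585.5) = 212.17 m.

ΔU = 212.2 m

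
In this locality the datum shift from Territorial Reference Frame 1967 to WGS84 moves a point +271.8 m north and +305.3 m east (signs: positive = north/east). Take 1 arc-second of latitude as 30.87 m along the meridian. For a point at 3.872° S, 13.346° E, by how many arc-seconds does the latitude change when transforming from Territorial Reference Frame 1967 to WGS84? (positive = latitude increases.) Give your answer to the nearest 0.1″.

1″ of latitude = 30.87 m, so Δφ = 271.8 / 30.87 = 8.805″.

Δφ = 8.8″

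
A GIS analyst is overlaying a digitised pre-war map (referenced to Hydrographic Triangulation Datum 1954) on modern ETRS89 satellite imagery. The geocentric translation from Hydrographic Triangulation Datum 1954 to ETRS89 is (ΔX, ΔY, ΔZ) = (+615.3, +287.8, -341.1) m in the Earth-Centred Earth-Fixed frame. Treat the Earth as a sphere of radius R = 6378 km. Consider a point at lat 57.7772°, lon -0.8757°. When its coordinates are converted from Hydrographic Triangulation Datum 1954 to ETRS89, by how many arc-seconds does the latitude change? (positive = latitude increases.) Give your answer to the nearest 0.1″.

Δφ = -22.6″

sin φ = 0.845981, cos φ = 0.533213, sin λ = -0.015283, cos λ = 0.999883.
North component: ΔN = −sin φ cos λ·ΔX − sin φ sin λ·ΔY + cos φ·ΔZ = −(0.845981)(0.999883)(615.3) − (0.845981)(-0.015283)(287.8) + (0.533213)(-341.1) = -698.63 m.
1° of latitude spans πR/180 = 111317 m, so Δφ = -698.63 / 111317 × 3600 = -22.594″.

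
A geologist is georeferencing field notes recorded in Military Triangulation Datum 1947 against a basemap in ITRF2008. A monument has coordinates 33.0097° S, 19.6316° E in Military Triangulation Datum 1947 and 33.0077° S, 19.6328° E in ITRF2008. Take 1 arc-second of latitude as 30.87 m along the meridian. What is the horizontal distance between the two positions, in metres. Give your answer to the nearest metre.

Δφ = -33.0077° − -33.0097° = +0.0020°; Δλ = 19.6328° − 19.6316° = +0.0012°.
1° of latitude = 3600 × 30.87 = 111132 m.
ΔN = Δφ × 111132 = 222.3 m; ΔE = Δλ × 111132 × cos(-33.0097°) = +0.0012 × 111132 × 0.838578 = 111.8 m.
Distance = √(ΔE² + ΔN²) = √(111.8² + 222.3²) = 248.8 m.

249 m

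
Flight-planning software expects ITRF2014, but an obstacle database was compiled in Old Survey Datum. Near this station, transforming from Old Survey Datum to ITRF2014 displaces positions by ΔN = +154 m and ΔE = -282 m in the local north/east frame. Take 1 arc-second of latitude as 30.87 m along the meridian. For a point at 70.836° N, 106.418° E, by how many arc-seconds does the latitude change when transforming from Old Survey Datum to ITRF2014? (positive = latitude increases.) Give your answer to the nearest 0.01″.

Δφ = 4.99″

1″ of latitude = 30.87 m, so Δφ = 154.0 / 30.87 = 4.989″.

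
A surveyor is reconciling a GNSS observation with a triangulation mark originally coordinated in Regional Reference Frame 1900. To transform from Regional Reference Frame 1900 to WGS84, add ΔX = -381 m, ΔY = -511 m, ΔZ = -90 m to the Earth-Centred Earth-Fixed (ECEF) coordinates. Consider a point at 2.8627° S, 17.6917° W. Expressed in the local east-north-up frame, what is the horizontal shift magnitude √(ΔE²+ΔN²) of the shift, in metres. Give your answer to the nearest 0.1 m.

610.9 m

At φ = -2.8627°, λ = -17.6917°: sin φ = -0.049943, cos φ = 0.998752, sin λ = -0.303895, cos λ = 0.952706.
ΔE = −sin λ·ΔX + cos λ·ΔY = −(-0.303895)·(-381) + (0.952706)·(-511) = -602.62 m.
ΔN = −sin φ cos λ·ΔX − sin φ sin λ·ΔY + cos φ·ΔZ = −(-0.049943)(0.952706)(-381) − (-0.049943)(-0.303895)(-511) + (0.998752)(-90) = -100.26 m.
Horizontal magnitude = √(ΔE² + ΔN²) = √((-602.62)² + (-100.26)²) = 610.90 m.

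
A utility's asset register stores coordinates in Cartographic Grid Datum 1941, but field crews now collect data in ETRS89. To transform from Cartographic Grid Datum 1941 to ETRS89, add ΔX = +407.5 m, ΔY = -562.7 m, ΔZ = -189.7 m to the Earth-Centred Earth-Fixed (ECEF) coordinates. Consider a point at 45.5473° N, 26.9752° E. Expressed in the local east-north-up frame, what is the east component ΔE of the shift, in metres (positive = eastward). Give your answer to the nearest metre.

The local east axis at (φ, λ) is (−sin λ, cos λ, 0), so ΔE = −sin(26.9752°)·407.5 + cos(26.9752°)·(-562.7) = -686.32 m.

ΔE = -686 m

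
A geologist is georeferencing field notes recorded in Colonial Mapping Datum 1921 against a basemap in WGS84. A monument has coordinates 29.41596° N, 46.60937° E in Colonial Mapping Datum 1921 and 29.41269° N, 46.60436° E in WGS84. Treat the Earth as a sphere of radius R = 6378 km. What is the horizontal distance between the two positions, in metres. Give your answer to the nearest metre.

607 m

Δφ = 29.41269° − 29.41596° = -0.00327°; Δλ = 46.60436° − 46.60937° = -0.00501°.
1° along a meridian = πR/180 = 111317 m.
ΔN = Δφ × 111317 = -364.0 m; ΔE = Δλ × 111317 × cos(29.41596°) = -0.00501 × 111317 × 0.871077 = -485.8 m.
Distance = √(ΔE² + ΔN²) = √((-485.8)² + (-364.0)²) = 607.0 m.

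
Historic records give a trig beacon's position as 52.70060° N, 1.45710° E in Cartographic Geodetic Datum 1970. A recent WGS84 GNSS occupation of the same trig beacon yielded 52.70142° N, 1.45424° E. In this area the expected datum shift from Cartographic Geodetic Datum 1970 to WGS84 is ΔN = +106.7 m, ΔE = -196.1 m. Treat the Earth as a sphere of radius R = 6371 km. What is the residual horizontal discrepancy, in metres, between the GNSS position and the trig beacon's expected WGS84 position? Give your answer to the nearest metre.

Observed coordinate differences: Δφ = +0.00082°, Δλ = -0.00286°.
Converting to metres (1° lat = 111195 m, cos φ = 0.605980): observed ΔN = 91.2 m, observed ΔE = -192.7 m.
Subtracting the expected shift leaves a residual of 91.2 − (106.7) = -15.5 m north and -192.7 − (-196.1) = 3.4 m east.
Residual distance = √((-15.5)² + 3.4²) = 15.9 m.

16 m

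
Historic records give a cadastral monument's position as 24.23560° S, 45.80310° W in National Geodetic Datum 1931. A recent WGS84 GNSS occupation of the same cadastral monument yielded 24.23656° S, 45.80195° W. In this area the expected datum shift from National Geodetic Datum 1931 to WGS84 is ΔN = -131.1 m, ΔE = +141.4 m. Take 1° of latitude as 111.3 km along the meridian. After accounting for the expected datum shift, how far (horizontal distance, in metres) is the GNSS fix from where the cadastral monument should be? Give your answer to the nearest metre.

35 m

Observed coordinate differences: Δφ = -0.00096°, Δλ = +0.00115°.
Converting to metres (1° lat = 111300 m, cos φ = 0.911865): observed ΔN = -106.8 m, observed ΔE = 116.7 m.
Subtracting the expected shift leaves a residual of -106.8 − (-131.1) = 24.3 m north and 116.7 − (141.4) = -24.7 m east.
Residual distance = √(24.3² + (-24.7)²) = 34.6 m.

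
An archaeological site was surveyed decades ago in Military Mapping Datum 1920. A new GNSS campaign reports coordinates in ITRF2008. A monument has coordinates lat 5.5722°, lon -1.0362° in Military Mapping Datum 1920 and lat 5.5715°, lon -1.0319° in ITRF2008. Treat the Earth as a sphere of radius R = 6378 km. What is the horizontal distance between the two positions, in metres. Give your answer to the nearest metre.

483 m

Δφ = 5.5715° − 5.5722° = -0.0007°; Δλ = -1.0319° − -1.0362° = +0.0043°.
1° along a meridian = πR/180 = 111317 m.
ΔN = Δφ × 111317 = -77.9 m; ΔE = Δλ × 111317 × cos(5.5722°) = +0.0043 × 111317 × 0.995275 = 476.4 m.
Distance = √(ΔE² + ΔN²) = √(476.4² + (-77.9)²) = 482.7 m.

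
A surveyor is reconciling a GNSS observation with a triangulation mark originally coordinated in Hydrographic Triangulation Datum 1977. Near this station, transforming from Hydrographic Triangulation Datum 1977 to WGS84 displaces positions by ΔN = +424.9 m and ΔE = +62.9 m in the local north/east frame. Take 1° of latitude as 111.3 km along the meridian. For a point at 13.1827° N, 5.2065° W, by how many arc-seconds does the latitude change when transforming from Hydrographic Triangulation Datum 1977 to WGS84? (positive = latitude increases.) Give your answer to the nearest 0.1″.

1° of latitude = 111.3 km, so Δφ = 424.9 / 111300 = 0.0038176° = 13.743″.

Δφ = 13.7″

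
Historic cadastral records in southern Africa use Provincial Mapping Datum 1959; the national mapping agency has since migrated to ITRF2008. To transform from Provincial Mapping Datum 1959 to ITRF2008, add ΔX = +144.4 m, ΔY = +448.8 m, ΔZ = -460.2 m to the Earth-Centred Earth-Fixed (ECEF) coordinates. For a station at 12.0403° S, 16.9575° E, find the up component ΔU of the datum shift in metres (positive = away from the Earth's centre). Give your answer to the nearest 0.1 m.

The local up (radial) axis is (cos φ cos λ, cos φ sin λ, sin φ), giving ΔU = 135.083 + 128.018 + 95.998 = 359.10 m.

ΔU = 359.1 m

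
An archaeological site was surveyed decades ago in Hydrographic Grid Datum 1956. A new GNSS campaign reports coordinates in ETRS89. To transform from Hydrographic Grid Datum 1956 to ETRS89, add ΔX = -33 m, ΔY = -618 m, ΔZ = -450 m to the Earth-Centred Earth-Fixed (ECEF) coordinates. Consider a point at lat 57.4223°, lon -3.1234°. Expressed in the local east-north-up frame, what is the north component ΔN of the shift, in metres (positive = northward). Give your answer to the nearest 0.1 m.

ΔN = -242.9 m

At φ = 57.4223°, λ = -3.1234°: sin φ = 0.842662, cos φ = 0.538443, sin λ = -0.054487, cos λ = 0.998515.
ΔN = −sin φ cos λ·ΔX − sin φ sin λ·ΔY + cos φ·ΔZ = −(0.842662)(0.998515)(-33) − (0.842662)(-0.054487)(-618) + (0.538443)(-450) = -242.91 m.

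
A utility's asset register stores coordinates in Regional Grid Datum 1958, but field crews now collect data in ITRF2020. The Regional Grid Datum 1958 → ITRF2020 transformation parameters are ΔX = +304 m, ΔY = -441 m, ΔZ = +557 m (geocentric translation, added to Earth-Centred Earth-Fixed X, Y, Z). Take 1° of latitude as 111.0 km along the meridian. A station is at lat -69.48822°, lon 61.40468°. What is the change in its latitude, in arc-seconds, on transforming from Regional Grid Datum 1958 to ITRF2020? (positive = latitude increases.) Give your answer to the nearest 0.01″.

Δφ = -1.01″

sin φ = -0.936600, cos φ = 0.350400, sin λ = 0.878022, cos λ = 0.478620.
North component: ΔN = −sin φ cos λ·ΔX − sin φ sin λ·ΔY + cos φ·ΔZ = −(-0.936600)(0.478620)(304) − (-0.936600)(0.878022)(-441) + (0.350400)(557) = -31.21 m.
1° of latitude spans 111000 m, so Δφ = -31.21 / 111000 × 3600 = -1.012″.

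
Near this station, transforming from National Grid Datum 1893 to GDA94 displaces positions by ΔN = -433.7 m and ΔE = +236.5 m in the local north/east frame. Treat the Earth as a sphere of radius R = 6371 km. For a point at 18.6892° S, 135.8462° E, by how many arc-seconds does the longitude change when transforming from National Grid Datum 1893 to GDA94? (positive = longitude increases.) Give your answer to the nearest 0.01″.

At latitude -18.6892°, cos φ = 0.947271.
One radian of longitude at latitude φ spans R cos φ, so Δλ = ΔE / (R cos φ) = 236.5 / (6371000 × 0.947271) = 3.9188e-05 rad = 8.083″.

Δλ = 8.08″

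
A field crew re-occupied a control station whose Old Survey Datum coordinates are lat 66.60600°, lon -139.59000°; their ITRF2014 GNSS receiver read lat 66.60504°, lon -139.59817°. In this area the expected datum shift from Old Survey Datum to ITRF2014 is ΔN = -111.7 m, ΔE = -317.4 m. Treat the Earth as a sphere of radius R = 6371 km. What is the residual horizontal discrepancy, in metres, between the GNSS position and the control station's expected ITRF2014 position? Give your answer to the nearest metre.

Observed coordinate differences: Δφ = -0.00096°, Δλ = -0.00817°.
Converting to metres (1° lat = 111195 m, cos φ = 0.397052): observed ΔN = -106.7 m, observed ΔE = -360.7 m.
Subtracting the expected shift leaves a residual of -106.7 − (-111.7) = 5.0 m north and -360.7 − (-317.4) = -43.3 m east.
Residual distance = √(5.0² + (-43.3)²) = 43.6 m.

44 m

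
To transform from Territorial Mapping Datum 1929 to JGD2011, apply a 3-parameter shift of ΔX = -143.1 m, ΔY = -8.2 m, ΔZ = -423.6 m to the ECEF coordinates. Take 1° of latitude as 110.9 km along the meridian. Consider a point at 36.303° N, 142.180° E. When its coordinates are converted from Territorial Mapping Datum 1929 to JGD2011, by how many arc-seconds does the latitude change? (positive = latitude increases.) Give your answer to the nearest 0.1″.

Δφ = -13.2″

sin φ = 0.592055, cos φ = 0.805897, sin λ = 0.613183, cos λ = -0.789941.
North component: ΔN = −sin φ cos λ·ΔX − sin φ sin λ·ΔY + cos φ·ΔZ = −(0.592055)(-0.789941)(-143.1) − (0.592055)(0.613183)(-8.2) + (0.805897)(-423.6) = -405.33 m.
1° of latitude spans 110900 m, so Δφ = -405.33 / 110900 × 3600 = -13.158″.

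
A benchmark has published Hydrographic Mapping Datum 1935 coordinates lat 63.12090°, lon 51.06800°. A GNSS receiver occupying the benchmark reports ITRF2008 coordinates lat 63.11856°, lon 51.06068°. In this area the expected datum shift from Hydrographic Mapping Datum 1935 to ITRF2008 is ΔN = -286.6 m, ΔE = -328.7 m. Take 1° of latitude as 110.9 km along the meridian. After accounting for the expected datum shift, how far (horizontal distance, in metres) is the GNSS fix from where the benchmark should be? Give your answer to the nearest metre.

47 m

Observed coordinate differences: Δφ = -0.00234°, Δλ = -0.00732°.
Converting to metres (1° lat = 110900 m, cos φ = 0.452109): observed ΔN = -259.5 m, observed ΔE = -367.0 m.
Subtracting the expected shift leaves a residual of -259.5 − (-286.6) = 27.1 m north and -367.0 − (-328.7) = -38.3 m east.
Residual distance = √(27.1² + (-38.3)²) = 46.9 m.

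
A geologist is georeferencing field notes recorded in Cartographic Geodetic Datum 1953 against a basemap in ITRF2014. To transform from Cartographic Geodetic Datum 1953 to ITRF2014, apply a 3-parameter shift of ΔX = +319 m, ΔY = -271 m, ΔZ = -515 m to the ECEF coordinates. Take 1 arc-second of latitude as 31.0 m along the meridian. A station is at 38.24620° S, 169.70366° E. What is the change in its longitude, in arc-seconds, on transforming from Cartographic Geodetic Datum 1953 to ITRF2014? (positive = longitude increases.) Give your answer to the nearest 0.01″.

Δλ = 8.61″

sin φ = -0.619042, cos φ = 0.785358, sin λ = 0.178739, cos λ = -0.983896.
East component: ΔE = −sin λ·ΔX + cos λ·ΔY = −(0.178739)(319) + (-0.983896)(-271) = 209.62 m.
1° of latitude spans 3600 × 31.00 = 111600 m; at latitude φ, 1° of longitude spans that × cos φ = 87646.0 m, so Δλ = 209.62 / 87646.0 × 3600 = 8.610″.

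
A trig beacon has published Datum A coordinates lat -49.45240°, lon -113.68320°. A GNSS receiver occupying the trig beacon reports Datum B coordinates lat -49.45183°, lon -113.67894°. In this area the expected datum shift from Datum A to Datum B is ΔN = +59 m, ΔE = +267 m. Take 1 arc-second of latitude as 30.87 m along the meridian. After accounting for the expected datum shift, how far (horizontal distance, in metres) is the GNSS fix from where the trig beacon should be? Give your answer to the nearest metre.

41 m

Observed coordinate differences: Δφ = +0.00057°, Δλ = +0.00426°.
Converting to metres (1° lat = 111132 m, cos φ = 0.650080): observed ΔN = 63.3 m, observed ΔE = 307.8 m.
Subtracting the expected shift leaves a residual of 63.3 − (59) = 4.3 m north and 307.8 − (267) = 40.8 m east.
Residual distance = √(4.3² + 40.8²) = 41.0 m.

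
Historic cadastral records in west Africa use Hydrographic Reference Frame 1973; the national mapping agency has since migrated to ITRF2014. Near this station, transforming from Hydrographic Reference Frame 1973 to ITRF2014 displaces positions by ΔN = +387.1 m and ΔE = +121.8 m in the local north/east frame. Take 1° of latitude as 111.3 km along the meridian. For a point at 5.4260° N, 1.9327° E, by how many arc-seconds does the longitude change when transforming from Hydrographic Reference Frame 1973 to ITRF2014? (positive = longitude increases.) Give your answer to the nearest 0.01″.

Δλ = 3.96″

At latitude 5.4260°, cos φ = 0.995519.
1° of longitude at this latitude = 111.3 × cos φ = 110.80 km, so Δλ = 121.8 / 110801.3 = 0.0010993° = 3.957″.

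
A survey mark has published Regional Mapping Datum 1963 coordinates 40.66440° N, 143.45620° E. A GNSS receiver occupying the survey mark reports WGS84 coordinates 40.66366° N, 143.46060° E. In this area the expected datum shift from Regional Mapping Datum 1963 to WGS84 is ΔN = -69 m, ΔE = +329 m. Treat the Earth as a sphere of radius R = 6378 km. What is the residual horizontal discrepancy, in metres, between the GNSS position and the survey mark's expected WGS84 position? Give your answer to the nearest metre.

Observed coordinate differences: Δφ = -0.00074°, Δλ = +0.00440°.
Converting to metres (1° lat = 111317 m, cos φ = 0.758539): observed ΔN = -82.4 m, observed ΔE = 371.5 m.
Subtracting the expected shift leaves a residual of -82.4 − (-69) = -13.4 m north and 371.5 − (329) = 42.5 m east.
Residual distance = √((-13.4)² + 42.5²) = 44.6 m.

45 m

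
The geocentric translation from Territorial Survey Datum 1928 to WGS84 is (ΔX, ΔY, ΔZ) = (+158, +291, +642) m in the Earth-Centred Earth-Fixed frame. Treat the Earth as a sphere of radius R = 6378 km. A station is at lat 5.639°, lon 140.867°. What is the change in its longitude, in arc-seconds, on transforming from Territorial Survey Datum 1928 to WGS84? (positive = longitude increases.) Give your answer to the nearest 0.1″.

sin φ = 0.098260, cos φ = 0.995161, sin λ = 0.631123, cos λ = -0.775683.
East component: ΔE = −sin λ·ΔX + cos λ·ΔY = −(0.631123)(158) + (-0.775683)(291) = -325.44 m.
1° of latitude spans πR/180 = 111317 m; at latitude φ, 1° of longitude spans that × cos φ = 110778.4 m, so Δλ = -325.44 / 110778.4 × 3600 = -10.576″.

Δλ = -10.6″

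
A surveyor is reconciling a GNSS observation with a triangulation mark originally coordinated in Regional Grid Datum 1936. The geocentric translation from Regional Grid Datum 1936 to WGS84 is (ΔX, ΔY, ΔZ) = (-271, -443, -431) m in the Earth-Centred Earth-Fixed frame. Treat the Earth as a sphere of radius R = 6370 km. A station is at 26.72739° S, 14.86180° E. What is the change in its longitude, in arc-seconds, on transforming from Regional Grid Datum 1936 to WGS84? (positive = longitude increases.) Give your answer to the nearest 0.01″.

sin φ = -0.449746, cos φ = 0.893156, sin λ = 0.256488, cos λ = 0.966547.
East component: ΔE = −sin λ·ΔX + cos λ·ΔY = −(0.256488)(-271) + (0.966547)(-443) = -358.67 m.
1° of latitude spans πR/180 = 111177 m; at latitude φ, 1° of longitude spans that × cos φ = 99298.9 m, so Δλ = -358.67 / 99298.9 × 3600 = -13.003″.

Δλ = -13.00″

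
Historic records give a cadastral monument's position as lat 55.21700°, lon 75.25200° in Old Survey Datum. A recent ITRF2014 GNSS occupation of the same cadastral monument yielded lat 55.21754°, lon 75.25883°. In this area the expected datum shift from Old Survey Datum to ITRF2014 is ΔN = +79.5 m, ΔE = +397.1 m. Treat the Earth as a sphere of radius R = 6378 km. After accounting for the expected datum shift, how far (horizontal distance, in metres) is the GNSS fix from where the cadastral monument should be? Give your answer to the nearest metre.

41 m

Observed coordinate differences: Δφ = +0.00054°, Δλ = +0.00683°.
Converting to metres (1° lat = 111317 m, cos φ = 0.570470): observed ΔN = 60.1 m, observed ΔE = 433.7 m.
Subtracting the expected shift leaves a residual of 60.1 − (79.5) = -19.4 m north and 433.7 − (397.1) = 36.6 m east.
Residual distance = √((-19.4)² + 36.6²) = 41.4 m.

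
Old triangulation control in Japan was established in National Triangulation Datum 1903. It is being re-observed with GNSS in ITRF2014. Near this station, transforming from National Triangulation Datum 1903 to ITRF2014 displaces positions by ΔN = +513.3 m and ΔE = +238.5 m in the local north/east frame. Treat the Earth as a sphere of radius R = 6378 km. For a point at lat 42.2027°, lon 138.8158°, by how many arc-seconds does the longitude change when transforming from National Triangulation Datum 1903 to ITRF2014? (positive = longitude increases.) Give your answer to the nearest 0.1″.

Δλ = 10.4″

At latitude 42.2027°, cos φ = 0.740773.
One radian of longitude at latitude φ spans R cos φ, so Δλ = ΔE / (R cos φ) = 238.5 / (6378000 × 0.740773) = 5.0480e-05 rad = 10.412″.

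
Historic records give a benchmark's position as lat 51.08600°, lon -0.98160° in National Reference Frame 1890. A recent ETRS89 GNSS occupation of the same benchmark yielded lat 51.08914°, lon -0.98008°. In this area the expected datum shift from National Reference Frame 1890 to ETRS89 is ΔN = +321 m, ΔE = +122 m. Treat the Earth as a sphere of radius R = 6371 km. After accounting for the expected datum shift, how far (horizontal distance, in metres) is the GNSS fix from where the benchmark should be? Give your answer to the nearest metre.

Observed coordinate differences: Δφ = +0.00314°, Δλ = +0.00152°.
Converting to metres (1° lat = 111195 m, cos φ = 0.628153): observed ΔN = 349.2 m, observed ΔE = 106.2 m.
Subtracting the expected shift leaves a residual of 349.2 − (321) = 28.2 m north and 106.2 − (122) = -15.8 m east.
Residual distance = √(28.2² + (-15.8)²) = 32.3 m.

32 m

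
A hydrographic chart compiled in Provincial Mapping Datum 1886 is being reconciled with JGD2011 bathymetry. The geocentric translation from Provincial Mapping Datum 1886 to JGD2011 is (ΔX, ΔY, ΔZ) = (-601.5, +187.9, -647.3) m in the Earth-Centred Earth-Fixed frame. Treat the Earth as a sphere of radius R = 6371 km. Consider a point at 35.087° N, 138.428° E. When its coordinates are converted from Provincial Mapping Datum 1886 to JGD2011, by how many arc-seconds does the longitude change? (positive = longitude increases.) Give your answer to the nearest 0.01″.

Δλ = 10.23″

sin φ = 0.574820, cos φ = 0.818280, sin λ = 0.663561, cos λ = -0.748122.
East component: ΔE = −sin λ·ΔX + cos λ·ΔY = −(0.663561)(-601.5) + (-0.748122)(187.9) = 258.56 m.
1° of latitude spans πR/180 = 111195 m; at latitude φ, 1° of longitude spans that × cos φ = 90988.6 m, so Δλ = 258.56 / 90988.6 × 3600 = 10.230″.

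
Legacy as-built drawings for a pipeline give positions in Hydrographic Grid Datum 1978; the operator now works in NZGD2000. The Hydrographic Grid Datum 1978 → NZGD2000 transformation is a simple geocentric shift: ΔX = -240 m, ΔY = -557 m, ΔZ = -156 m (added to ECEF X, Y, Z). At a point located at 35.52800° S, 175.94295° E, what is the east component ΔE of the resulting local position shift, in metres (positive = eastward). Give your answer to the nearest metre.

The local east axis at (φ, λ) is (−sin λ, cos λ, 0), so ΔE = −sin(175.94295°)·(-240) + cos(175.94295°)·(-557) = 572.58 m.

ΔE = 573 m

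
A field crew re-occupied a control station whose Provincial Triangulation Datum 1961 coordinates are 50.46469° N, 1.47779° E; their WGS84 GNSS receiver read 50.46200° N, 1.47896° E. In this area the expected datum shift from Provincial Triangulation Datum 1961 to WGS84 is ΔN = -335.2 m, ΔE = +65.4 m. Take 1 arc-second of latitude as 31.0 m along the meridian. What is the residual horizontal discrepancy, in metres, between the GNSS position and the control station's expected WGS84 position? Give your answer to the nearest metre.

Observed coordinate differences: Δφ = -0.00269°, Δλ = +0.00117°.
Converting to metres (1° lat = 111600 m, cos φ = 0.636554): observed ΔN = -300.2 m, observed ΔE = 83.1 m.
Subtracting the expected shift leaves a residual of -300.2 − (-335.2) = 35.0 m north and 83.1 − (65.4) = 17.7 m east.
Residual distance = √(35.0² + 17.7²) = 39.2 m.

39 m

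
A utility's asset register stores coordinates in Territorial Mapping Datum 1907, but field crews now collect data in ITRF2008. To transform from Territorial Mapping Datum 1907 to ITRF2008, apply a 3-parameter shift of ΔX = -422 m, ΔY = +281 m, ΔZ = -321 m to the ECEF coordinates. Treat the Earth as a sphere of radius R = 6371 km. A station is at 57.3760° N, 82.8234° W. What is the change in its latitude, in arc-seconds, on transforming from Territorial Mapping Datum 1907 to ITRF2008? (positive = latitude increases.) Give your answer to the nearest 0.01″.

Δφ = 3.44″

sin φ = 0.842227, cos φ = 0.539124, sin λ = -0.992166, cos λ = 0.124928.
North component: ΔN = −sin φ cos λ·ΔX − sin φ sin λ·ΔY + cos φ·ΔZ = −(0.842227)(0.124928)(-422) − (0.842227)(-0.992166)(281) + (0.539124)(-321) = 106.15 m.
1° of latitude spans πR/180 = 111195 m, so Δφ = 106.15 / 111195 × 3600 = 3.437″.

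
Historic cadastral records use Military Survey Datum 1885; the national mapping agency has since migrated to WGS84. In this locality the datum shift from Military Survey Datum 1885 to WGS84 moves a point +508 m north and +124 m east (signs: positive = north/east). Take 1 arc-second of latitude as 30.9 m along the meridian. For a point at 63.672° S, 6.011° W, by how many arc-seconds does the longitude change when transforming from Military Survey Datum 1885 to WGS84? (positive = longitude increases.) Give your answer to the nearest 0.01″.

At latitude -63.672°, cos φ = 0.443509.
1″ of longitude at this latitude = 30.90 × cos φ = 13.7044 m, so Δλ = 124.0 / 13.7044 = 9.048″.

Δλ = 9.05″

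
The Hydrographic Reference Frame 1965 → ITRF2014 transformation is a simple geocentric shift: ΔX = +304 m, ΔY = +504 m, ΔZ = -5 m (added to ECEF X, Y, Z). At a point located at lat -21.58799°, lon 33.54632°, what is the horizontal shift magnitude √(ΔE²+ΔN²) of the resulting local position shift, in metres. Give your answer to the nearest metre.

At φ = -21.58799°, λ = 33.54632°: sin φ = -0.367930, cos φ = 0.929854, sin λ = 0.552611, cos λ = 0.833439.
ΔE = −sin λ·ΔX + cos λ·ΔY = −(0.552611)·(304) + (0.833439)·(504) = 252.06 m.
ΔN = −sin φ cos λ·ΔX − sin φ sin λ·ΔY + cos φ·ΔZ = −(-0.367930)(0.833439)(304) − (-0.367930)(0.552611)(504) + (0.929854)(-5) = 191.05 m.
Horizontal magnitude = √(ΔE² + ΔN²) = √(252.06² + 191.05²) = 316.28 m.

316 m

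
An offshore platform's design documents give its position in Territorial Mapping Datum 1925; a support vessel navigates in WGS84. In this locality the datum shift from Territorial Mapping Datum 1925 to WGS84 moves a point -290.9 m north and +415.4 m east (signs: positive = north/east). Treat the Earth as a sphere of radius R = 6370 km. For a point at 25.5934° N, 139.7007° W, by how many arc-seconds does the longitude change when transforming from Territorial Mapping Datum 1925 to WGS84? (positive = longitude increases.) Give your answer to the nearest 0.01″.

At latitude 25.5934°, cos φ = 0.901882.
One radian of longitude at latitude φ spans R cos φ, so Δλ = ΔE / (R cos φ) = 415.4 / (6370000 × 0.901882) = 7.2306e-05 rad = 14.914″.

Δλ = 14.91″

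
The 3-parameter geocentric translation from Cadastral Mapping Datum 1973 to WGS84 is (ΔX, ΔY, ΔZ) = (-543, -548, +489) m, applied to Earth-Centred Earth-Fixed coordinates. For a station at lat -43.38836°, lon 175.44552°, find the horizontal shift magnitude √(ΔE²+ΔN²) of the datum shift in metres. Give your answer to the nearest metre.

At φ = -43.38836°, λ = 175.44552°: sin φ = -0.686940, cos φ = 0.726714, sin λ = 0.079407, cos λ = -0.996842.
ΔE = −sin λ·ΔX + cos λ·ΔY = −(0.079407)·(-543) + (-0.996842)·(-548) = 589.39 m.
ΔN = −sin φ cos λ·ΔX − sin φ sin λ·ΔY + cos φ·ΔZ = −(-0.686940)(-0.996842)(-543) − (-0.686940)(0.079407)(-548) + (0.726714)(489) = 697.30 m.
Horizontal magnitude = √(ΔE² + ΔN²) = √(589.39² + 697.30²) = 913.02 m.

913 m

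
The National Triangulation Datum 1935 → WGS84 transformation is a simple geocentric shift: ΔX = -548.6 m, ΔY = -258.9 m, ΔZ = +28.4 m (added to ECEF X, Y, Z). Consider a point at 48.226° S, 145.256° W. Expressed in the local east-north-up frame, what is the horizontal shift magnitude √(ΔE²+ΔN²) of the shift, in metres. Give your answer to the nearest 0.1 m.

475.8 m

The local east axis at (φ, λ) is (−sin λ, cos λ, 0), so ΔE = −sin(-145.256°)·(-548.6) + cos(-145.256°)·(-258.9) = -99.91 m.
The local north axis is (−sin φ cos λ, −sin φ sin λ, cos φ), giving ΔN = 336.188 + 110.040 + 18.920 = 465.15 m.
Horizontal magnitude = √(ΔE² + ΔN²) = √((-99.91)² + 465.15²) = 475.76 m.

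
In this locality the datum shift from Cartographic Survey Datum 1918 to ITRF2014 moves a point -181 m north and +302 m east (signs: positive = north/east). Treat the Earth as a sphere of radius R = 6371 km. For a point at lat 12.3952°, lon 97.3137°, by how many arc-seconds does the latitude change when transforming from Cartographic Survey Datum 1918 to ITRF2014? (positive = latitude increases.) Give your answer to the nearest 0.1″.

Δφ = -5.9″

On a sphere of radius R, 1 rad of latitude = R, so Δφ = ΔN / R = -181.0 / 6371000 = -2.8410e-05 rad = -5.860″.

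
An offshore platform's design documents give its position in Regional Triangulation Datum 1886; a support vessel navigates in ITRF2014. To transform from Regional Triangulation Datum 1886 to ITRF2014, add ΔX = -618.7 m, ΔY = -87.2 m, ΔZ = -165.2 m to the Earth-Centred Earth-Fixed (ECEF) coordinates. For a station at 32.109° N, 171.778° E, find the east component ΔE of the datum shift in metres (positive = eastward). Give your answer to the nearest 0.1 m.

ΔE = 174.8 m

At φ = 32.109°, λ = 171.778°: sin φ = 0.531532, cos φ = 0.847038, sin λ = 0.143009, cos λ = -0.989721.
ΔE = −sin λ·ΔX + cos λ·ΔY = −(0.143009)·(-618.7) + (-0.989721)·(-87.2) = 174.78 m.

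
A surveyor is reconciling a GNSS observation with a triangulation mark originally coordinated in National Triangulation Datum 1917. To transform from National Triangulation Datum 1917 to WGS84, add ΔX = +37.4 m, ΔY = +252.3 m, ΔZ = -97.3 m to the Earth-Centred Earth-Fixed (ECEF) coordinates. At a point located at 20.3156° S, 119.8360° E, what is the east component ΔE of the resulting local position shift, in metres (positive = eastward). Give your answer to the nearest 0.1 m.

The local east axis at (φ, λ) is (−sin λ, cos λ, 0), so ΔE = −sin(119.8360°)·37.4 + cos(119.8360°)·252.3 = -157.97 m.

ΔE = -158.0 m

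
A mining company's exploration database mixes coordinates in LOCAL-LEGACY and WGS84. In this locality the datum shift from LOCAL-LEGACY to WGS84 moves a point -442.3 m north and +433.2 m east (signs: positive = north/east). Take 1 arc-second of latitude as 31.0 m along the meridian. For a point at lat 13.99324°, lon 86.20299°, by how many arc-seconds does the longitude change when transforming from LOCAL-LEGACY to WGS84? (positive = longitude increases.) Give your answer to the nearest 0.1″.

Δλ = 14.4″

At latitude 13.99324°, cos φ = 0.970324.
1″ of longitude at this latitude = 31.00 × cos φ = 30.0801 m, so Δλ = 433.2 / 30.0801 = 14.402″.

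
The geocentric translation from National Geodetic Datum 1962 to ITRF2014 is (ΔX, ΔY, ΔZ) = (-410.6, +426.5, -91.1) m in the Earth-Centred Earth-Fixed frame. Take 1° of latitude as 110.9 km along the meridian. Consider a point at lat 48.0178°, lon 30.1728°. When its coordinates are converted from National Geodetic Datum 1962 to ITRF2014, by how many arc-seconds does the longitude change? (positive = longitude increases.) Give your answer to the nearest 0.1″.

Δλ = 27.9″

sin φ = 0.743353, cos φ = 0.668900, sin λ = 0.502610, cos λ = 0.864514.
East component: ΔE = −sin λ·ΔX + cos λ·ΔY = −(0.502610)(-410.6) + (0.864514)(426.5) = 575.09 m.
1° of latitude spans 110900 m; at latitude φ, 1° of longitude spans that × cos φ = 74181.0 m, so Δλ = 575.09 / 74181.0 × 3600 = 27.909″.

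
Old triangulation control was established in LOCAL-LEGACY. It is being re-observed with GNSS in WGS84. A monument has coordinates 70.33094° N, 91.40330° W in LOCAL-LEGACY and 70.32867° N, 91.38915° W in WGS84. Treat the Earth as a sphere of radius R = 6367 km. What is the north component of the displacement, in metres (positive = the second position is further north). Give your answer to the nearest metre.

ΔN = -252 m

Δφ = 70.32867° − 70.33094° = -0.00227°; Δλ = -91.38915° − -91.40330° = +0.01415°.
1° along a meridian = πR/180 = 111125 m.
ΔN = Δφ × 111125 = -252.3 m; ΔE = Δλ × 111125 × cos(70.33094°) = +0.01415 × 111125 × 0.336587 = 529.3 m.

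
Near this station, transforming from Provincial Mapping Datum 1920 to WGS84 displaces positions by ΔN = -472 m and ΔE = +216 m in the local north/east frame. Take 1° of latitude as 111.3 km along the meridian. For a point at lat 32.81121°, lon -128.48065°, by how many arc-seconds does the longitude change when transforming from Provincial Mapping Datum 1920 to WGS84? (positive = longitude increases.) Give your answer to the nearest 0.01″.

At latitude 32.81121°, cos φ = 0.840461.
1° of longitude at this latitude = 111.3 × cos φ = 93.54 km, so Δλ = 216.0 / 93543.3 = 0.0023091° = 8.313″.

Δλ = 8.31″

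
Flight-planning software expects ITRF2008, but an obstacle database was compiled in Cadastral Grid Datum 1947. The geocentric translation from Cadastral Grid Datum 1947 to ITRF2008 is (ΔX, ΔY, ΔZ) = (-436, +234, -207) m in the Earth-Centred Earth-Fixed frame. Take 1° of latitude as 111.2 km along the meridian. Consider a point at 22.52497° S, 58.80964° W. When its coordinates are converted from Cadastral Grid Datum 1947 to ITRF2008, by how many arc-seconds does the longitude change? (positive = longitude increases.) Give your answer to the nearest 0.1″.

sin φ = -0.383086, cos φ = 0.923713, sin λ = -0.855451, cos λ = 0.517883.
East component: ΔE = −sin λ·ΔX + cos λ·ΔY = −(-0.855451)(-436) + (0.517883)(234) = -251.79 m.
1° of latitude spans 111200 m; at latitude φ, 1° of longitude spans that × cos φ = 102716.8 m, so Δλ = -251.79 / 102716.8 × 3600 = -8.825″.

Δλ = -8.8″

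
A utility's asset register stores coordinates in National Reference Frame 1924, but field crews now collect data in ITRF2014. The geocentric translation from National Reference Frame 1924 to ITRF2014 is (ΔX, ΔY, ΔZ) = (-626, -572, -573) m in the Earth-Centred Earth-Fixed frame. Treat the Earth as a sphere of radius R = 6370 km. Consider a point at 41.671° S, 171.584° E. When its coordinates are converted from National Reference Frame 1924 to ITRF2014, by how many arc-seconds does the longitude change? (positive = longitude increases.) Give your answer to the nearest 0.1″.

sin φ = -0.664852, cos φ = 0.746975, sin λ = 0.146359, cos λ = -0.989232.
East component: ΔE = −sin λ·ΔX + cos λ·ΔY = −(0.146359)(-626) + (-0.989232)(-572) = 657.46 m.
1° of latitude spans πR/180 = 111177 m; at latitude φ, 1° of longitude spans that × cos φ = 83046.8 m, so Δλ = 657.46 / 83046.8 × 3600 = 28.500″.

Δλ = 28.5″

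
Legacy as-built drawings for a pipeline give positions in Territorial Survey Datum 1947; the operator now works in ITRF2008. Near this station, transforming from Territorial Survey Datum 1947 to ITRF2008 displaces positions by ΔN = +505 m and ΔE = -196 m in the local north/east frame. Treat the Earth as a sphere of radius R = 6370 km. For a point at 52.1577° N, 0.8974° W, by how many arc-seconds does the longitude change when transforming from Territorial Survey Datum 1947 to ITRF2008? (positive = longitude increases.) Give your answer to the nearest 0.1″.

At latitude 52.1577°, cos φ = 0.613490.
One radian of longitude at latitude φ spans R cos φ, so Δλ = ΔE / (R cos φ) = -196.0 / (6370000 × 0.613490) = -5.0154e-05 rad = -10.345″.

Δλ = -10.3″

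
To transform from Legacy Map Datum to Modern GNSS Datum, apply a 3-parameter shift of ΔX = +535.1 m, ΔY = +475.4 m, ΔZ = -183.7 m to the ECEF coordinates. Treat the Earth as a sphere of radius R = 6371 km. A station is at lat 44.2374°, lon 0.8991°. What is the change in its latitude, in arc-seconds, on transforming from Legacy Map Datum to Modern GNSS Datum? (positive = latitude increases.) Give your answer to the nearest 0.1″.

sin φ = 0.697633, cos φ = 0.716455, sin λ = 0.015692, cos λ = 0.999877.
North component: ΔN = −sin φ cos λ·ΔX − sin φ sin λ·ΔY + cos φ·ΔZ = −(0.697633)(0.999877)(535.1) − (0.697633)(0.015692)(475.4) + (0.716455)(-183.7) = -510.07 m.
1° of latitude spans πR/180 = 111195 m, so Δφ = -510.07 / 111195 × 3600 = -16.514″.

Δφ = -16.5″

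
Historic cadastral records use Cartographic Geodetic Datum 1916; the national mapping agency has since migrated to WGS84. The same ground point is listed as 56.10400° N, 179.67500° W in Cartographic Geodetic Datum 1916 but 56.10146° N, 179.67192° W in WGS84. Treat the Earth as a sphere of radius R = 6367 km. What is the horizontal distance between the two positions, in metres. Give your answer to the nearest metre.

341 m

Δφ = 56.10146° − 56.10400° = -0.00254°; Δλ = -179.67192° − -179.67500° = +0.00308°.
1° along a meridian = πR/180 = 111125 m.
ΔN = Δφ × 111125 = -282.3 m; ΔE = Δλ × 111125 × cos(56.10400°) = +0.00308 × 111125 × 0.557687 = 190.9 m.
Distance = √(ΔE² + ΔN²) = √(190.9² + (-282.3)²) = 340.7 m.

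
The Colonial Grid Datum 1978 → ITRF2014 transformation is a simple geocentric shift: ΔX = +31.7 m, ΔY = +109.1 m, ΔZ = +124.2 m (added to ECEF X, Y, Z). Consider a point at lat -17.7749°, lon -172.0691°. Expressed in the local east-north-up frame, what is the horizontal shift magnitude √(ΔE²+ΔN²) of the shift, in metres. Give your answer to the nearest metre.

At φ = -17.7749°, λ = -172.0691°: sin φ = -0.305278, cos φ = 0.952263, sin λ = -0.137979, cos λ = -0.990435.
ΔE = −sin λ·ΔX + cos λ·ΔY = −(-0.137979)·(31.7) + (-0.990435)·(109.1) = -103.68 m.
ΔN = −sin φ cos λ·ΔX − sin φ sin λ·ΔY + cos φ·ΔZ = −(-0.305278)(-0.990435)(31.7) − (-0.305278)(-0.137979)(109.1) + (0.952263)(124.2) = 104.09 m.
Horizontal magnitude = √(ΔE² + ΔN²) = √((-103.68)² + 104.09²) = 146.92 m.

147 m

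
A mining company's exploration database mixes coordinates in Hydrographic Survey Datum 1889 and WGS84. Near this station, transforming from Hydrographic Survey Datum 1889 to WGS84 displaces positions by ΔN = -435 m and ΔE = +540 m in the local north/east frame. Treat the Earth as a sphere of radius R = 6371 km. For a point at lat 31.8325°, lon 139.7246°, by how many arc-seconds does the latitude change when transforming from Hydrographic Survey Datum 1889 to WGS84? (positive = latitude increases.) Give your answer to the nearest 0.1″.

On a sphere of radius R, 1 rad of latitude = R, so Δφ = ΔN / R = -435.0 / 6371000 = -6.8278e-05 rad = -14.083″.

Δφ = -14.1″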